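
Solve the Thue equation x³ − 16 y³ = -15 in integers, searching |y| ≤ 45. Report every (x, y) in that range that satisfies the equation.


The equation is x³ - 16y³ = -15. For fixed y, x³ = 16·y³ − 15, so a solution requires the RHS to be a perfect cube.
Strategy: iterate y from -45 to 45, compute RHS = 16·y³ − 15, and check whether it is a (positive or negative) perfect cube.
Check small values of y:
  y = 0: RHS = -15 is not a perfect cube.
  y = 1: RHS = 1 = (1)³ ⇒ x = 1 works.
  y = -1: RHS = -31 is not a perfect cube.
  y = 2: RHS = 113 is not a perfect cube.
  y = -2: RHS = -143 is not a perfect cube.
  y = 3: RHS = 417 is not a perfect cube.
  y = -3: RHS = -447 is not a perfect cube.
Continuing the search up to |y| = 45 finds no further solutions beyond those listed.
Collected solutions: (1, 1).

Solutions (with |y| ≤ 45): (1, 1).


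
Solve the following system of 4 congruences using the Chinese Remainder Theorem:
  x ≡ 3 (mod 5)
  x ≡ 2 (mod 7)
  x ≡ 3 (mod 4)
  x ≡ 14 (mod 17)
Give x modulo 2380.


Product of moduli M = 5 · 7 · 4 · 17 = 2380.
Merge one congruence at a time:
  Start: x ≡ 3 (mod 5).
  Combine with x ≡ 2 (mod 7); new modulus lcm = 35.
    Write x = 3 + 5·t and substitute into x ≡ 2 (mod 7): 5·t ≡ 2 − 3 = -1 (mod 7).
    Reduce coefficients mod 7: 5·t ≡ 6 (mod 7).
    The inverse of 5 mod 7 is 3 (since 5·3 = 15 = 2·7 + 1), so t ≡ 3·6 = 18 ≡ 4 (mod 7).
    Then x = 3 + 5·4 = 23, valid modulo lcm(5, 7) = 35: x ≡ 23 (mod 35).
  Combine with x ≡ 3 (mod 4); new modulus lcm = 140.
    Write x = 23 + 35·t and substitute into x ≡ 3 (mod 4): 35·t ≡ 3 − 23 = -20 (mod 4).
    Reduce coefficients mod 4: 3·t ≡ 0 (mod 4).
    The inverse of 3 mod 4 is 3 (since 3·3 = 9 = 2·4 + 1), so t ≡ 3·0 = 0 ≡ 0 (mod 4).
    Then x = 23 + 35·0 = 23, valid modulo lcm(35, 4) = 140: x ≡ 23 (mod 140).
  Combine with x ≡ 14 (mod 17); new modulus lcm = 2380.
    Write x = 23 + 140·t and substitute into x ≡ 14 (mod 17): 140·t ≡ 14 − 23 = -9 (mod 17).
    Reduce coefficients mod 17: 4·t ≡ 8 (mod 17).
    The inverse of 4 mod 17 is 13 (since 4·13 = 52 = 3·17 + 1), so t ≡ 13·8 = 104 ≡ 2 (mod 17).
    Then x = 23 + 140·2 = 303, valid modulo lcm(140, 17) = 2380: x ≡ 303 (mod 2380).
Verify against each original: 303 mod 5 = 3, 303 mod 7 = 2, 303 mod 4 = 3, 303 mod 17 = 14.

x ≡ 303 (mod 2380).


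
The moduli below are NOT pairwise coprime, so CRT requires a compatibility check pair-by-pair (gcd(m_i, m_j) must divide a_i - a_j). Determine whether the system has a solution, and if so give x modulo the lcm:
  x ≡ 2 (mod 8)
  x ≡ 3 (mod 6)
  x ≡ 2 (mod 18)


Moduli 8, 6, 18 are not pairwise coprime, so CRT works modulo lcm(m_i) when all pairwise compatibility conditions hold.
Pairwise compatibility: gcd(m_i, m_j) must divide a_i - a_j for every pair.
Merge one congruence at a time:
  Start: x ≡ 2 (mod 8).
  Combine with x ≡ 3 (mod 6): gcd(8, 6) = 2, and 3 - 2 = 1 is NOT divisible by 2.
    ⇒ system is inconsistent (no integer solution).

No solution (the system is inconsistent).


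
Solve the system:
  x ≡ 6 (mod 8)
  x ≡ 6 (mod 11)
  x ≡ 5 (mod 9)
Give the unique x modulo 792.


Moduli 8, 11, 9 are pairwise coprime; by CRT there is a unique solution modulo M = 8 · 11 · 9 = 792.
Solve pairwise, accumulating the modulus:
  Start with x ≡ 6 (mod 8).
  Combine with x ≡ 6 (mod 11): since gcd(8, 11) = 1, we get a unique residue mod 88.
    Write x = 6 + 8·t and substitute into x ≡ 6 (mod 11): 8·t ≡ 6 − 6 = 0 (mod 11).
    The inverse of 8 mod 11 is 7 (since 8·7 = 56 = 5·11 + 1), so t ≡ 7·0 = 0 ≡ 0 (mod 11).
    Then x = 6 + 8·0 = 6, valid modulo lcm(8, 11) = 88: x ≡ 6 (mod 88).
  Combine with x ≡ 5 (mod 9): since gcd(88, 9) = 1, we get a unique residue mod 792.
    Write x = 6 + 88·t and substitute into x ≡ 5 (mod 9): 88·t ≡ 5 − 6 = -1 (mod 9).
    Reduce coefficients mod 9: 7·t ≡ 8 (mod 9).
    The inverse of 7 mod 9 is 4 (since 7·4 = 28 = 3·9 + 1), so t ≡ 4·8 = 32 ≡ 5 (mod 9).
    Then x = 6 + 88·5 = 446, valid modulo lcm(88, 9) = 792: x ≡ 446 (mod 792).
Verify: 446 mod 8 = 6 ✓, 446 mod 11 = 6 ✓, 446 mod 9 = 5 ✓.

x ≡ 446 (mod 792).


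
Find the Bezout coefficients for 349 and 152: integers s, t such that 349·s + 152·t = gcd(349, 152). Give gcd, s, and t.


Euclidean algorithm on (349, 152) — divide until remainder is 0:
  349 = 2 · 152 + 45
  152 = 3 · 45 + 17
  45 = 2 · 17 + 11
  17 = 1 · 11 + 6
  11 = 1 · 6 + 5
  6 = 1 · 5 + 1
  5 = 5 · 1 + 0
gcd(349, 152) = 1.
Track Bezout coefficients alongside the remainders: start with r₀ = 349 = a·1 + b·0 (s = 1, t = 0) and r₁ = 152 = a·0 + b·1 (s = 0, t = 1); each new remainder r_{k+1} = r_{k-1} − q_k·r_k inherits s_{k+1} = s_{k-1} − q_k·s_k, t_{k+1} = t_{k-1} − q_k·t_k, so r_k = a·s_k + b·t_k at every step:
  q = 2: r = 45, s = 1 − 2·0 = 1, t = 0 − 2·1 = -2  (check: 349·1 + 152·(-2) = 45)
  q = 3: r = 17, s = 0 − 3·1 = -3, t = 1 − 3·(-2) = 7  (check: 349·(-3) + 152·7 = 17)
  q = 2: r = 11, s = 1 − 2·(-3) = 7, t = -2 − 2·7 = -16  (check: 349·7 + 152·(-16) = 11)
  q = 1: r = 6, s = -3 − 1·7 = -10, t = 7 − 1·(-16) = 23  (check: 349·(-10) + 152·23 = 6)
  q = 1: r = 5, s = 7 − 1·(-10) = 17, t = -16 − 1·23 = -39  (check: 349·17 + 152·(-39) = 5)
  q = 1: r = 1, s = -10 − 1·17 = -27, t = 23 − 1·(-39) = 62  (check: 349·(-27) + 152·62 = 1)
The row with r = 1 (the gcd) gives the Bezout coefficients s = -27, t = 62.
Result: 349 · (-27) + 152 · (62) = 1.

gcd(349, 152) = 1; s = -27, t = 62 (check: 349·(-27) + 152·62 = 1).


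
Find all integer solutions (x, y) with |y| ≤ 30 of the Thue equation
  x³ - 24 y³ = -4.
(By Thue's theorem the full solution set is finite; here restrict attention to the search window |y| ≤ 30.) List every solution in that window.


The equation is x³ - 24y³ = -4. For fixed y, x³ = 24·y³ − 4, so a solution requires the RHS to be a perfect cube.
Strategy: iterate y from -30 to 30, compute RHS = 24·y³ − 4, and check whether it is a (positive or negative) perfect cube.
Check small values of y:
  y = 0: RHS = -4 is not a perfect cube.
  y = 1: RHS = 20 is not a perfect cube.
  y = -1: RHS = -28 is not a perfect cube.
  y = 2: RHS = 188 is not a perfect cube.
  y = -2: RHS = -196 is not a perfect cube.
  y = 3: RHS = 644 is not a perfect cube.
  y = -3: RHS = -652 is not a perfect cube.
Continuing the search up to |y| = 30 finds no solutions either.
No (x, y) in the scanned range satisfies the equation.

No integer solutions with |y| ≤ 30.


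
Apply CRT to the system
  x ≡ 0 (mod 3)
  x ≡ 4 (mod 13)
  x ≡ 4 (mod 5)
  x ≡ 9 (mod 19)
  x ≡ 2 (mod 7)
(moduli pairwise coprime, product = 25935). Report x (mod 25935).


Product of moduli M = 3 · 13 · 5 · 19 · 7 = 25935.
Merge one congruence at a time:
  Start: x ≡ 0 (mod 3).
  Combine with x ≡ 4 (mod 13); new modulus lcm = 39.
    Write x = 0 + 3·t and substitute into x ≡ 4 (mod 13): 3·t ≡ 4 − 0 = 4 (mod 13).
    The inverse of 3 mod 13 is 9 (since 3·9 = 27 = 2·13 + 1), so t ≡ 9·4 = 36 ≡ 10 (mod 13).
    Then x = 0 + 3·10 = 30, valid modulo lcm(3, 13) = 39: x ≡ 30 (mod 39).
  Combine with x ≡ 4 (mod 5); new modulus lcm = 195.
    Write x = 30 + 39·t and substitute into x ≡ 4 (mod 5): 39·t ≡ 4 − 30 = -26 (mod 5).
    Reduce coefficients mod 5: 4·t ≡ 4 (mod 5).
    The inverse of 4 mod 5 is 4 (since 4·4 = 16 = 3·5 + 1), so t ≡ 4·4 = 16 ≡ 1 (mod 5).
    Then x = 30 + 39·1 = 69, valid modulo lcm(39, 5) = 195: x ≡ 69 (mod 195).
  Combine with x ≡ 9 (mod 19); new modulus lcm = 3705.
    Write x = 69 + 195·t and substitute into x ≡ 9 (mod 19): 195·t ≡ 9 − 69 = -60 (mod 19).
    Reduce coefficients mod 19: 5·t ≡ 16 (mod 19).
    The inverse of 5 mod 19 is 4 (since 5·4 = 20 = 1·19 + 1), so t ≡ 4·16 = 64 ≡ 7 (mod 19).
    Then x = 69 + 195·7 = 1434, valid modulo lcm(195, 19) = 3705: x ≡ 1434 (mod 3705).
  Combine with x ≡ 2 (mod 7); new modulus lcm = 25935.
    Write x = 1434 + 3705·t and substitute into x ≡ 2 (mod 7): 3705·t ≡ 2 − 1434 = -1432 (mod 7).
    Reduce coefficients mod 7: 2·t ≡ 3 (mod 7).
    The inverse of 2 mod 7 is 4 (since 2·4 = 8 = 1·7 + 1), so t ≡ 4·3 = 12 ≡ 5 (mod 7).
    Then x = 1434 + 3705·5 = 19959, valid modulo lcm(3705, 7) = 25935: x ≡ 19959 (mod 25935).
Verify against each original: 19959 mod 3 = 0, 19959 mod 13 = 4, 19959 mod 5 = 4, 19959 mod 19 = 9, 19959 mod 7 = 2.

x ≡ 19959 (mod 25935).


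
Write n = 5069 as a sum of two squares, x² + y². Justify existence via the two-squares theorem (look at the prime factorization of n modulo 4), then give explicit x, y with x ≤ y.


Step 1: Factor n = 5069 = 37 · 137.
Step 2: Check the mod-4 condition on each prime factor: 37 ≡ 1 (mod 4), exponent 1; 137 ≡ 1 (mod 4), exponent 1.
All primes ≡ 3 (mod 4) appear to even exponent (or don't appear), so by the two-squares theorem n IS expressible as a sum of two squares.
Step 3: Build a representation. Here n = 37 · 137 is a product of primes ≡ 1 (mod 4). Each prime p ≡ 1 (mod 4) is itself a sum of two squares; find a² by testing p − a² for a perfect square:
  37: 37 − 1² = 36 = 6² ⇒ 37 = 1² + 6².
  137: 137 − 1² = 136, 137 − 2² = 133, 137 − 3² = 128, 137 − 4² = 121 = 11² ⇒ 137 = 4² + 11².
  Combine using the Brahmagupta–Fibonacci identity (a² + b²)(c² + d²) = (ac − bd)² + (ad + bc)² = (ac + bd)² + (ad − bc)²:
  37 · 137 = 5069: from (1² + 6²)(4² + 11²), take (1·4 − 6·11, 1·11 + 6·4) = (4 − 66, 11 + 24) = (-62, 35); dropping signs (only squares matter) gives (62, 35); check 62² + 35² = 3844 + 1225 = 5069 ✓.
Step 4: Order so x ≤ y and verify: 35² + 62² = 1225 + 3844 = 5069 = n. ✓

n = 5069 = 35² + 62² (one valid representation with x ≤ y).


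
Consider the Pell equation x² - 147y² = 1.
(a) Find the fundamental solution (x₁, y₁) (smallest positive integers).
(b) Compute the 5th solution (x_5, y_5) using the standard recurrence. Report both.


Step 1: Find the fundamental solution (x₁, y₁) of x² - 147y² = 1.
  Expand √147 as a continued fraction. a₀ = ⌊√147⌋ = 12; iterate m_{k+1} = d_k·a_k − m_k, d_{k+1} = (147 − m_{k+1}²)/d_k, a_{k+1} = ⌊(a₀ + m_{k+1})/d_{k+1}⌋ (starting m₀ = 0, d₀ = 1), with convergents p_k = a_k·p_{k-1} + p_{k-2}, q_k = a_k·q_{k-1} + q_{k-2} (p₋₁ = 1, q₋₁ = 0):
  k = 0: a₀ = 12; p₀/q₀ = 12/1; p₀² − 147·q₀² = 144 − 147 = -3.
  k = 1: m = 12, d = 3, a = ⌊(12 + 12)/3⌋ = 8; p/q = (8·12 + 1)/(8·1 + 0) = 97/8; p² − 147·q² = 9409 − 9408 = 1.
  The first convergent with p² − 147·q² = 1 gives the fundamental solution (x₁, y₁) = (97, 8).
Step 2: Apply the recurrence (x_{n+1}, y_{n+1}) = (x₁x_n + 147y₁y_n, x₁y_n + y₁x_n) repeatedly.
  From (x_1, y_1) = (97, 8): x_2 = 97·97 + 147·8·8 = 18817; y_2 = 97·8 + 8·97 = 1552.
  From (x_2, y_2) = (18817, 1552): x_3 = 97·18817 + 147·8·1552 = 3650401; y_3 = 97·1552 + 8·18817 = 301080.
  From (x_3, y_3) = (3650401, 301080): x_4 = 97·3650401 + 147·8·301080 = 708158977; y_4 = 97·301080 + 8·3650401 = 58407968.
  From (x_4, y_4) = (708158977, 58407968): x_5 = 97·708158977 + 147·8·58407968 = 137379191137; y_5 = 97·58407968 + 8·708158977 = 11330844712.
Step 3: Verify x_5² - 147·y_5² = 18873042157456379352769 - 18873042157456379352768 = 1 (should be 1). ✓

(x_1, y_1) = (97, 8); (x_5, y_5) = (137379191137, 11330844712).


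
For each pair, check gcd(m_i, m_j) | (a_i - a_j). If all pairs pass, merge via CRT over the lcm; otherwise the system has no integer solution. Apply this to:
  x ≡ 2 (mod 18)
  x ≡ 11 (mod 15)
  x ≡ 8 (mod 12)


Moduli 18, 15, 12 are not pairwise coprime, so CRT works modulo lcm(m_i) when all pairwise compatibility conditions hold.
Pairwise compatibility: gcd(m_i, m_j) must divide a_i - a_j for every pair.
Merge one congruence at a time:
  Start: x ≡ 2 (mod 18).
  Combine with x ≡ 11 (mod 15): gcd(18, 15) = 3; 11 - 2 = 9, which IS divisible by 3, so compatible.
    Write x = 2 + 18·t and substitute into x ≡ 11 (mod 15): 18·t ≡ 11 − 2 = 9 (mod 15).
    Divide the congruence (and modulus) by g = 3: 6·t ≡ 3 (mod 5).
    Reduce coefficients mod 5: 1·t ≡ 3 (mod 5).
    So t ≡ 3 (mod 5).
    Then x = 2 + 18·3 = 56, valid modulo lcm(18, 15) = 90: x ≡ 56 (mod 90).
  Combine with x ≡ 8 (mod 12): gcd(90, 12) = 6; 8 - 56 = -48, which IS divisible by 6, so compatible.
    Write x = 56 + 90·t and substitute into x ≡ 8 (mod 12): 90·t ≡ 8 − 56 = -48 (mod 12).
    Divide the congruence (and modulus) by g = 6: 15·t ≡ -8 (mod 2).
    Reduce coefficients mod 2: 1·t ≡ 0 (mod 2).
    So t ≡ 0 (mod 2).
    Then x = 56 + 90·0 = 56, valid modulo lcm(90, 12) = 180: x ≡ 56 (mod 180).
Verify: 56 mod 18 = 2, 56 mod 15 = 11, 56 mod 12 = 8.

x ≡ 56 (mod 180).


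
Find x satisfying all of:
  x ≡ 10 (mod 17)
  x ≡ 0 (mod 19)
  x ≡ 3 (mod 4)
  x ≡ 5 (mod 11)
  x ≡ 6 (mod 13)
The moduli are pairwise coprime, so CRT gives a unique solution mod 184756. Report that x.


Product of moduli M = 17 · 19 · 4 · 11 · 13 = 184756.
Merge one congruence at a time:
  Start: x ≡ 10 (mod 17).
  Combine with x ≡ 0 (mod 19); new modulus lcm = 323.
    Write x = 10 + 17·t and substitute into x ≡ 0 (mod 19): 17·t ≡ 0 − 10 = -10 (mod 19).
    Reduce coefficients mod 19: 17·t ≡ 9 (mod 19).
    The inverse of 17 mod 19 is 9 (since 17·9 = 153 = 8·19 + 1), so t ≡ 9·9 = 81 ≡ 5 (mod 19).
    Then x = 10 + 17·5 = 95, valid modulo lcm(17, 19) = 323: x ≡ 95 (mod 323).
  Combine with x ≡ 3 (mod 4); new modulus lcm = 1292.
    Write x = 95 + 323·t and substitute into x ≡ 3 (mod 4): 323·t ≡ 3 − 95 = -92 (mod 4).
    Reduce coefficients mod 4: 3·t ≡ 0 (mod 4).
    The inverse of 3 mod 4 is 3 (since 3·3 = 9 = 2·4 + 1), so t ≡ 3·0 = 0 ≡ 0 (mod 4).
    Then x = 95 + 323·0 = 95, valid modulo lcm(323, 4) = 1292: x ≡ 95 (mod 1292).
  Combine with x ≡ 5 (mod 11); new modulus lcm = 14212.
    Write x = 95 + 1292·t and substitute into x ≡ 5 (mod 11): 1292·t ≡ 5 − 95 = -90 (mod 11).
    Reduce coefficients mod 11: 5·t ≡ 9 (mod 11).
    The inverse of 5 mod 11 is 9 (since 5·9 = 45 = 4·11 + 1), so t ≡ 9·9 = 81 ≡ 4 (mod 11).
    Then x = 95 + 1292·4 = 5263, valid modulo lcm(1292, 11) = 14212: x ≡ 5263 (mod 14212).
  Combine with x ≡ 6 (mod 13); new modulus lcm = 184756.
    Write x = 5263 + 14212·t and substitute into x ≡ 6 (mod 13): 14212·t ≡ 6 − 5263 = -5257 (mod 13).
    Reduce coefficients mod 13: 3·t ≡ 8 (mod 13).
    The inverse of 3 mod 13 is 9 (since 3·9 = 27 = 2·13 + 1), so t ≡ 9·8 = 72 ≡ 7 (mod 13).
    Then x = 5263 + 14212·7 = 104747, valid modulo lcm(14212, 13) = 184756: x ≡ 104747 (mod 184756).
Verify against each original: 104747 mod 17 = 10, 104747 mod 19 = 0, 104747 mod 4 = 3, 104747 mod 11 = 5, 104747 mod 13 = 6.

x ≡ 104747 (mod 184756).


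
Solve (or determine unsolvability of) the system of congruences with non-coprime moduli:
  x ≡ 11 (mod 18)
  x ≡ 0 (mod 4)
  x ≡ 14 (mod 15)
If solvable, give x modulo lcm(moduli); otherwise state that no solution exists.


Moduli 18, 4, 15 are not pairwise coprime, so CRT works modulo lcm(m_i) when all pairwise compatibility conditions hold.
Pairwise compatibility: gcd(m_i, m_j) must divide a_i - a_j for every pair.
Merge one congruence at a time:
  Start: x ≡ 11 (mod 18).
  Combine with x ≡ 0 (mod 4): gcd(18, 4) = 2, and 0 - 11 = -11 is NOT divisible by 2.
    ⇒ system is inconsistent (no integer solution).

No solution (the system is inconsistent).


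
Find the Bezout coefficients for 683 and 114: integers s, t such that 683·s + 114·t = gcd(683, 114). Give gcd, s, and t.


Euclidean algorithm on (683, 114) — divide until remainder is 0:
  683 = 5 · 114 + 113
  114 = 1 · 113 + 1
  113 = 113 · 1 + 0
gcd(683, 114) = 1.
Track Bezout coefficients alongside the remainders: start with r₀ = 683 = a·1 + b·0 (s = 1, t = 0) and r₁ = 114 = a·0 + b·1 (s = 0, t = 1); each new remainder r_{k+1} = r_{k-1} − q_k·r_k inherits s_{k+1} = s_{k-1} − q_k·s_k, t_{k+1} = t_{k-1} − q_k·t_k, so r_k = a·s_k + b·t_k at every step:
  q = 5: r = 113, s = 1 − 5·0 = 1, t = 0 − 5·1 = -5  (check: 683·1 + 114·(-5) = 113)
  q = 1: r = 1, s = 0 − 1·1 = -1, t = 1 − 1·(-5) = 6  (check: 683·(-1) + 114·6 = 1)
The row with r = 1 (the gcd) gives the Bezout coefficients s = -1, t = 6.
Result: 683 · (-1) + 114 · (6) = 1.

gcd(683, 114) = 1; s = -1, t = 6 (check: 683·(-1) + 114·6 = 1).


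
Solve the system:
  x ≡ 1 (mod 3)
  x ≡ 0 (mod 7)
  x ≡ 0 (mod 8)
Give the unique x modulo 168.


Moduli 3, 7, 8 are pairwise coprime; by CRT there is a unique solution modulo M = 3 · 7 · 8 = 168.
Solve pairwise, accumulating the modulus:
  Start with x ≡ 1 (mod 3).
  Combine with x ≡ 0 (mod 7): since gcd(3, 7) = 1, we get a unique residue mod 21.
    Write x = 1 + 3·t and substitute into x ≡ 0 (mod 7): 3·t ≡ 0 − 1 = -1 (mod 7).
    Reduce coefficients mod 7: 3·t ≡ 6 (mod 7).
    The inverse of 3 mod 7 is 5 (since 3·5 = 15 = 2·7 + 1), so t ≡ 5·6 = 30 ≡ 2 (mod 7).
    Then x = 1 + 3·2 = 7, valid modulo lcm(3, 7) = 21: x ≡ 7 (mod 21).
  Combine with x ≡ 0 (mod 8): since gcd(21, 8) = 1, we get a unique residue mod 168.
    Write x = 7 + 21·t and substitute into x ≡ 0 (mod 8): 21·t ≡ 0 − 7 = -7 (mod 8).
    Reduce coefficients mod 8: 5·t ≡ 1 (mod 8).
    The inverse of 5 mod 8 is 5 (since 5·5 = 25 = 3·8 + 1), so t ≡ 5·1 = 5 ≡ 5 (mod 8).
    Then x = 7 + 21·5 = 112, valid modulo lcm(21, 8) = 168: x ≡ 112 (mod 168).
Verify: 112 mod 3 = 1 ✓, 112 mod 7 = 0 ✓, 112 mod 8 = 0 ✓.

x ≡ 112 (mod 168).


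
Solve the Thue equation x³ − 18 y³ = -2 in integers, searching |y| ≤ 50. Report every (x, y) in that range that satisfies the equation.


The equation is x³ - 18y³ = -2. For fixed y, x³ = 18·y³ − 2, so a solution requires the RHS to be a perfect cube.
Strategy: iterate y from -50 to 50, compute RHS = 18·y³ − 2, and check whether it is a (positive or negative) perfect cube.
Check small values of y:
  y = 0: RHS = -2 is not a perfect cube.
  y = 1: RHS = 16 is not a perfect cube.
  y = -1: RHS = -20 is not a perfect cube.
  y = 2: RHS = 142 is not a perfect cube.
  y = -2: RHS = -146 is not a perfect cube.
  y = 3: RHS = 484 is not a perfect cube.
  y = -3: RHS = -488 is not a perfect cube.
Continuing the search up to |y| = 50 finds no solutions either.
No (x, y) in the scanned range satisfies the equation.

No integer solutions with |y| ≤ 50.


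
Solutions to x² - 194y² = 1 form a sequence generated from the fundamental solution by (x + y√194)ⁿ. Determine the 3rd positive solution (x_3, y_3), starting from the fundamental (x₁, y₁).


Step 1: Find the fundamental solution (x₁, y₁) of x² - 194y² = 1.
  Expand √194 as a continued fraction. a₀ = ⌊√194⌋ = 13; iterate m_{k+1} = d_k·a_k − m_k, d_{k+1} = (194 − m_{k+1}²)/d_k, a_{k+1} = ⌊(a₀ + m_{k+1})/d_{k+1}⌋ (starting m₀ = 0, d₀ = 1), with convergents p_k = a_k·p_{k-1} + p_{k-2}, q_k = a_k·q_{k-1} + q_{k-2} (p₋₁ = 1, q₋₁ = 0):
  k = 0: a₀ = 13; p₀/q₀ = 13/1; p₀² − 194·q₀² = 169 − 194 = -25.
  k = 1: m = 13, d = 25, a = ⌊(13 + 13)/25⌋ = 1; p/q = (1·13 + 1)/(1·1 + 0) = 14/1; p² − 194·q² = 196 − 194 = 2.
  k = 2: m = 12, d = 2, a = ⌊(13 + 12)/2⌋ = 12; p/q = (12·14 + 13)/(12·1 + 1) = 181/13; p² − 194·q² = 32761 − 32786 = -25.
  k = 3: m = 12, d = 25, a = ⌊(13 + 12)/25⌋ = 1; p/q = (1·181 + 14)/(1·13 + 1) = 195/14; p² − 194·q² = 38025 − 38024 = 1.
  The first convergent with p² − 194·q² = 1 gives the fundamental solution (x₁, y₁) = (195, 14).
Step 2: Apply the recurrence (x_{n+1}, y_{n+1}) = (x₁x_n + 194y₁y_n, x₁y_n + y₁x_n) repeatedly.
  From (x_1, y_1) = (195, 14): x_2 = 195·195 + 194·14·14 = 76049; y_2 = 195·14 + 14·195 = 5460.
  From (x_2, y_2) = (76049, 5460): x_3 = 195·76049 + 194·14·5460 = 29658915; y_3 = 195·5460 + 14·76049 = 2129386.
Step 3: Verify x_3² - 194·y_3² = 879651238977225 - 879651238977224 = 1 (should be 1). ✓

(x_1, y_1) = (195, 14); (x_3, y_3) = (29658915, 2129386).


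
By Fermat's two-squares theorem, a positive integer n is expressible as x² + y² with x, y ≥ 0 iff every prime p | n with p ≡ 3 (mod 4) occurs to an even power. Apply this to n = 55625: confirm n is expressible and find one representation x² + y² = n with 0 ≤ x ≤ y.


Step 1: Factor n = 55625 = 5^4 · 89.
Step 2: Check the mod-4 condition on each prime factor: 5 ≡ 1 (mod 4), exponent 4; 89 ≡ 1 (mod 4), exponent 1.
All primes ≡ 3 (mod 4) appear to even exponent (or don't appear), so by the two-squares theorem n IS expressible as a sum of two squares.
Step 3: Build a representation. Group n = k² · m with k = 5 and m = 5 · 5 · 89 = 2225 (a product of primes ≡ 1 (mod 4)); a representation of m scales to one of n via (k·x)² + (k·y)² = k²(x² + y²). Each prime p ≡ 1 (mod 4) is itself a sum of two squares; find a² by testing p − a² for a perfect square:
  5: 5 − 1² = 4 = 2² ⇒ 5 = 1² + 2².
  89: 89 − 1² = 88, 89 − 2² = 85, 89 − 3² = 80, 89 − 4² = 73, 89 − 5² = 64 = 8² ⇒ 89 = 5² + 8².
  Combine using the Brahmagupta–Fibonacci identity (a² + b²)(c² + d²) = (ac − bd)² + (ad + bc)² = (ac + bd)² + (ad − bc)²:
  5 · 5 = 25: from (1² + 2²)(1² + 2²), take (1·1 − 2·2, 1·2 + 2·1) = (1 − 4, 2 + 2) = (-3, 4); dropping signs (only squares matter) gives (3, 4); check 3² + 4² = 9 + 16 = 25 ✓.
  25 · 89 = 2225: from (3² + 4²)(5² + 8²), take (3·5 − 4·8, 3·8 + 4·5) = (15 − 32, 24 + 20) = (-17, 44); dropping signs (only squares matter) gives (17, 44); check 17² + 44² = 289 + 1936 = 2225 ✓.
  Scale by k = 5: (5·17, 5·44) = (85, 220).
Step 4: Order so x ≤ y and verify: 85² + 220² = 7225 + 48400 = 55625 = n. ✓

n = 55625 = 85² + 220² (one valid representation with x ≤ y).


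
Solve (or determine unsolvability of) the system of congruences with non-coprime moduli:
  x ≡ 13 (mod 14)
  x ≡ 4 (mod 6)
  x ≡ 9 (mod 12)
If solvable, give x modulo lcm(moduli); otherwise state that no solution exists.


Moduli 14, 6, 12 are not pairwise coprime, so CRT works modulo lcm(m_i) when all pairwise compatibility conditions hold.
Pairwise compatibility: gcd(m_i, m_j) must divide a_i - a_j for every pair.
Merge one congruence at a time:
  Start: x ≡ 13 (mod 14).
  Combine with x ≡ 4 (mod 6): gcd(14, 6) = 2, and 4 - 13 = -9 is NOT divisible by 2.
    ⇒ system is inconsistent (no integer solution).

No solution (the system is inconsistent).


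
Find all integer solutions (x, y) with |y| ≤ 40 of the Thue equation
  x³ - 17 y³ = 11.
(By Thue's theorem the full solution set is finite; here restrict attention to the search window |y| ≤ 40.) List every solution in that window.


The equation is x³ - 17y³ = 11. For fixed y, x³ = 17·y³ + 11, so a solution requires the RHS to be a perfect cube.
Strategy: iterate y from -40 to 40, compute RHS = 17·y³ + 11, and check whether it is a (positive or negative) perfect cube.
Check small values of y:
  y = 0: RHS = 11 is not a perfect cube.
  y = 1: RHS = 28 is not a perfect cube.
  y = -1: RHS = -6 is not a perfect cube.
  y = 2: RHS = 147 is not a perfect cube.
  y = -2: RHS = -125 = (-5)³ ⇒ x = -5 works.
  y = 3: RHS = 470 is not a perfect cube.
  y = -3: RHS = -448 is not a perfect cube.
Continuing the search up to |y| = 40 finds no further solutions beyond those listed.
Collected solutions: (-5, -2).

Solutions (with |y| ≤ 40): (-5, -2).


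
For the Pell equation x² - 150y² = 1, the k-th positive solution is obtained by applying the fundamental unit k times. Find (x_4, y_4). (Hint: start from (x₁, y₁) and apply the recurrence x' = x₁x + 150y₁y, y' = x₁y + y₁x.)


Step 1: Find the fundamental solution (x₁, y₁) of x² - 150y² = 1.
  Expand √150 as a continued fraction. a₀ = ⌊√150⌋ = 12; iterate m_{k+1} = d_k·a_k − m_k, d_{k+1} = (150 − m_{k+1}²)/d_k, a_{k+1} = ⌊(a₀ + m_{k+1})/d_{k+1}⌋ (starting m₀ = 0, d₀ = 1), with convergents p_k = a_k·p_{k-1} + p_{k-2}, q_k = a_k·q_{k-1} + q_{k-2} (p₋₁ = 1, q₋₁ = 0):
  k = 0: a₀ = 12; p₀/q₀ = 12/1; p₀² − 150·q₀² = 144 − 150 = -6.
  k = 1: m = 12, d = 6, a = ⌊(12 + 12)/6⌋ = 4; p/q = (4·12 + 1)/(4·1 + 0) = 49/4; p² − 150·q² = 2401 − 2400 = 1.
  The first convergent with p² − 150·q² = 1 gives the fundamental solution (x₁, y₁) = (49, 4).
Step 2: Apply the recurrence (x_{n+1}, y_{n+1}) = (x₁x_n + 150y₁y_n, x₁y_n + y₁x_n) repeatedly.
  From (x_1, y_1) = (49, 4): x_2 = 49·49 + 150·4·4 = 4801; y_2 = 49·4 + 4·49 = 392.
  From (x_2, y_2) = (4801, 392): x_3 = 49·4801 + 150·4·392 = 470449; y_3 = 49·392 + 4·4801 = 38412.
  From (x_3, y_3) = (470449, 38412): x_4 = 49·470449 + 150·4·38412 = 46099201; y_4 = 49·38412 + 4·470449 = 3763984.
Step 3: Verify x_4² - 150·y_4² = 2125136332838401 - 2125136332838400 = 1 (should be 1). ✓

(x_1, y_1) = (49, 4); (x_4, y_4) = (46099201, 3763984).


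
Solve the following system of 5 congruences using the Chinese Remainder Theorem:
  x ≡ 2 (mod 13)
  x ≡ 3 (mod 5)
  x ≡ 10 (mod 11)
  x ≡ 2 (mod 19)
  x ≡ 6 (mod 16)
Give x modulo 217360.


Product of moduli M = 13 · 5 · 11 · 19 · 16 = 217360.
Merge one congruence at a time:
  Start: x ≡ 2 (mod 13).
  Combine with x ≡ 3 (mod 5); new modulus lcm = 65.
    Write x = 2 + 13·t and substitute into x ≡ 3 (mod 5): 13·t ≡ 3 − 2 = 1 (mod 5).
    Reduce coefficients mod 5: 3·t ≡ 1 (mod 5).
    The inverse of 3 mod 5 is 2 (since 3·2 = 6 = 1·5 + 1), so t ≡ 2·1 = 2 ≡ 2 (mod 5).
    Then x = 2 + 13·2 = 28, valid modulo lcm(13, 5) = 65: x ≡ 28 (mod 65).
  Combine with x ≡ 10 (mod 11); new modulus lcm = 715.
    Write x = 28 + 65·t and substitute into x ≡ 10 (mod 11): 65·t ≡ 10 − 28 = -18 (mod 11).
    Reduce coefficients mod 11: 10·t ≡ 4 (mod 11).
    The inverse of 10 mod 11 is 10 (since 10·10 = 100 = 9·11 + 1), so t ≡ 10·4 = 40 ≡ 7 (mod 11).
    Then x = 28 + 65·7 = 483, valid modulo lcm(65, 11) = 715: x ≡ 483 (mod 715).
  Combine with x ≡ 2 (mod 19); new modulus lcm = 13585.
    Write x = 483 + 715·t and substitute into x ≡ 2 (mod 19): 715·t ≡ 2 − 483 = -481 (mod 19).
    Reduce coefficients mod 19: 12·t ≡ 13 (mod 19).
    The inverse of 12 mod 19 is 8 (since 12·8 = 96 = 5·19 + 1), so t ≡ 8·13 = 104 ≡ 9 (mod 19).
    Then x = 483 + 715·9 = 6918, valid modulo lcm(715, 19) = 13585: x ≡ 6918 (mod 13585).
  Combine with x ≡ 6 (mod 16); new modulus lcm = 217360.
    Write x = 6918 + 13585·t and substitute into x ≡ 6 (mod 16): 13585·t ≡ 6 − 6918 = -6912 (mod 16).
    Reduce coefficients mod 16: 1·t ≡ 0 (mod 16).
    So t ≡ 0 (mod 16).
    Then x = 6918 + 13585·0 = 6918, valid modulo lcm(13585, 16) = 217360: x ≡ 6918 (mod 217360).
Verify against each original: 6918 mod 13 = 2, 6918 mod 5 = 3, 6918 mod 11 = 10, 6918 mod 19 = 2, 6918 mod 16 = 6.

x ≡ 6918 (mod 217360).


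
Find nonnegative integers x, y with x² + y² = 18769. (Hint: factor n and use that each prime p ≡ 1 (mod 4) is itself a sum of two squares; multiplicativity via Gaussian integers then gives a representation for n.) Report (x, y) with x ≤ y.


Step 1: Factor n = 18769 = 137^2.
Step 2: Check the mod-4 condition on each prime factor: 137 ≡ 1 (mod 4), exponent 2.
All primes ≡ 3 (mod 4) appear to even exponent (or don't appear), so by the two-squares theorem n IS expressible as a sum of two squares.
Step 3: Build a representation. Here n = 137 · 137 is a product of primes ≡ 1 (mod 4). Each prime p ≡ 1 (mod 4) is itself a sum of two squares; find a² by testing p − a² for a perfect square:
  137: 137 − 1² = 136, 137 − 2² = 133, 137 − 3² = 128, 137 − 4² = 121 = 11² ⇒ 137 = 4² + 11².
  Combine using the Brahmagupta–Fibonacci identity (a² + b²)(c² + d²) = (ac − bd)² + (ad + bc)² = (ac + bd)² + (ad − bc)²:
  137 · 137 = 18769: from (4² + 11²)(4² + 11²), take (4·4 − 11·11, 4·11 + 11·4) = (16 − 121, 44 + 44) = (-105, 88); dropping signs (only squares matter) gives (105, 88); check 105² + 88² = 11025 + 7744 = 18769 ✓.
Step 4: Order so x ≤ y and verify: 88² + 105² = 7744 + 11025 = 18769 = n. ✓

n = 18769 = 88² + 105² (one valid representation with x ≤ y).


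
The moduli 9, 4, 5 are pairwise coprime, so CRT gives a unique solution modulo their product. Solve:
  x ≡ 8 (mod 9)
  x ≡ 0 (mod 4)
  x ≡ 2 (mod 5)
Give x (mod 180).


Moduli 9, 4, 5 are pairwise coprime; by CRT there is a unique solution modulo M = 9 · 4 · 5 = 180.
Solve pairwise, accumulating the modulus:
  Start with x ≡ 8 (mod 9).
  Combine with x ≡ 0 (mod 4): since gcd(9, 4) = 1, we get a unique residue mod 36.
    Write x = 8 + 9·t and substitute into x ≡ 0 (mod 4): 9·t ≡ 0 − 8 = -8 (mod 4).
    Reduce coefficients mod 4: 1·t ≡ 0 (mod 4).
    So t ≡ 0 (mod 4).
    Then x = 8 + 9·0 = 8, valid modulo lcm(9, 4) = 36: x ≡ 8 (mod 36).
  Combine with x ≡ 2 (mod 5): since gcd(36, 5) = 1, we get a unique residue mod 180.
    Write x = 8 + 36·t and substitute into x ≡ 2 (mod 5): 36·t ≡ 2 − 8 = -6 (mod 5).
    Reduce coefficients mod 5: 1·t ≡ 4 (mod 5).
    So t ≡ 4 (mod 5).
    Then x = 8 + 36·4 = 152, valid modulo lcm(36, 5) = 180: x ≡ 152 (mod 180).
Verify: 152 mod 9 = 8 ✓, 152 mod 4 = 0 ✓, 152 mod 5 = 2 ✓.

x ≡ 152 (mod 180).


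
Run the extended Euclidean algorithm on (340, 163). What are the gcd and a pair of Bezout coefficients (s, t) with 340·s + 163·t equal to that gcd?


Euclidean algorithm on (340, 163) — divide until remainder is 0:
  340 = 2 · 163 + 14
  163 = 11 · 14 + 9
  14 = 1 · 9 + 5
  9 = 1 · 5 + 4
  5 = 1 · 4 + 1
  4 = 4 · 1 + 0
gcd(340, 163) = 1.
Track Bezout coefficients alongside the remainders: start with r₀ = 340 = a·1 + b·0 (s = 1, t = 0) and r₁ = 163 = a·0 + b·1 (s = 0, t = 1); each new remainder r_{k+1} = r_{k-1} − q_k·r_k inherits s_{k+1} = s_{k-1} − q_k·s_k, t_{k+1} = t_{k-1} − q_k·t_k, so r_k = a·s_k + b·t_k at every step:
  q = 2: r = 14, s = 1 − 2·0 = 1, t = 0 − 2·1 = -2  (check: 340·1 + 163·(-2) = 14)
  q = 11: r = 9, s = 0 − 11·1 = -11, t = 1 − 11·(-2) = 23  (check: 340·(-11) + 163·23 = 9)
  q = 1: r = 5, s = 1 − 1·(-11) = 12, t = -2 − 1·23 = -25  (check: 340·12 + 163·(-25) = 5)
  q = 1: r = 4, s = -11 − 1·12 = -23, t = 23 − 1·(-25) = 48  (check: 340·(-23) + 163·48 = 4)
  q = 1: r = 1, s = 12 − 1·(-23) = 35, t = -25 − 1·48 = -73  (check: 340·35 + 163·(-73) = 1)
The row with r = 1 (the gcd) gives the Bezout coefficients s = 35, t = -73.
Result: 340 · (35) + 163 · (-73) = 1.

gcd(340, 163) = 1; s = 35, t = -73 (check: 340·35 + 163·(-73) = 1).


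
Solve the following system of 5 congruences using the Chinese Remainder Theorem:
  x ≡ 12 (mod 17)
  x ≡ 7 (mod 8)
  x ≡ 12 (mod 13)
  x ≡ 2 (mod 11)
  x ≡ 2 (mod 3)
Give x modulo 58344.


Product of moduli M = 17 · 8 · 13 · 11 · 3 = 58344.
Merge one congruence at a time:
  Start: x ≡ 12 (mod 17).
  Combine with x ≡ 7 (mod 8); new modulus lcm = 136.
    Write x = 12 + 17·t and substitute into x ≡ 7 (mod 8): 17·t ≡ 7 − 12 = -5 (mod 8).
    Reduce coefficients mod 8: 1·t ≡ 3 (mod 8).
    So t ≡ 3 (mod 8).
    Then x = 12 + 17·3 = 63, valid modulo lcm(17, 8) = 136: x ≡ 63 (mod 136).
  Combine with x ≡ 12 (mod 13); new modulus lcm = 1768.
    Write x = 63 + 136·t and substitute into x ≡ 12 (mod 13): 136·t ≡ 12 − 63 = -51 (mod 13).
    Reduce coefficients mod 13: 6·t ≡ 1 (mod 13).
    The inverse of 6 mod 13 is 11 (since 6·11 = 66 = 5·13 + 1), so t ≡ 11·1 = 11 ≡ 11 (mod 13).
    Then x = 63 + 136·11 = 1559, valid modulo lcm(136, 13) = 1768: x ≡ 1559 (mod 1768).
  Combine with x ≡ 2 (mod 11); new modulus lcm = 19448.
    Write x = 1559 + 1768·t and substitute into x ≡ 2 (mod 11): 1768·t ≡ 2 − 1559 = -1557 (mod 11).
    Reduce coefficients mod 11: 8·t ≡ 5 (mod 11).
    The inverse of 8 mod 11 is 7 (since 8·7 = 56 = 5·11 + 1), so t ≡ 7·5 = 35 ≡ 2 (mod 11).
    Then x = 1559 + 1768·2 = 5095, valid modulo lcm(1768, 11) = 19448: x ≡ 5095 (mod 19448).
  Combine with x ≡ 2 (mod 3); new modulus lcm = 58344.
    Write x = 5095 + 19448·t and substitute into x ≡ 2 (mod 3): 19448·t ≡ 2 − 5095 = -5093 (mod 3).
    Reduce coefficients mod 3: 2·t ≡ 1 (mod 3).
    The inverse of 2 mod 3 is 2 (since 2·2 = 4 = 1·3 + 1), so t ≡ 2·1 = 2 ≡ 2 (mod 3).
    Then x = 5095 + 19448·2 = 43991, valid modulo lcm(19448, 3) = 58344: x ≡ 43991 (mod 58344).
Verify against each original: 43991 mod 17 = 12, 43991 mod 8 = 7, 43991 mod 13 = 12, 43991 mod 11 = 2, 43991 mod 3 = 2.

x ≡ 43991 (mod 58344).


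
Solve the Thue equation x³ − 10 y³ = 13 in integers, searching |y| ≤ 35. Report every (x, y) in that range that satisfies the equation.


The equation is x³ - 10y³ = 13. For fixed y, x³ = 10·y³ + 13, so a solution requires the RHS to be a perfect cube.
Strategy: iterate y from -35 to 35, compute RHS = 10·y³ + 13, and check whether it is a (positive or negative) perfect cube.
Check small values of y:
  y = 0: RHS = 13 is not a perfect cube.
  y = 1: RHS = 23 is not a perfect cube.
  y = -1: RHS = 3 is not a perfect cube.
  y = 2: RHS = 93 is not a perfect cube.
  y = -2: RHS = -67 is not a perfect cube.
  y = 3: RHS = 283 is not a perfect cube.
  y = -3: RHS = -257 is not a perfect cube.
Continuing the search up to |y| = 35 finds no solutions either.
No (x, y) in the scanned range satisfies the equation.

No integer solutions with |y| ≤ 35.


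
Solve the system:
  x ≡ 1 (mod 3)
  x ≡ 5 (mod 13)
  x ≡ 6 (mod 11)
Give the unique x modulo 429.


Moduli 3, 13, 11 are pairwise coprime; by CRT there is a unique solution modulo M = 3 · 13 · 11 = 429.
Solve pairwise, accumulating the modulus:
  Start with x ≡ 1 (mod 3).
  Combine with x ≡ 5 (mod 13): since gcd(3, 13) = 1, we get a unique residue mod 39.
    Write x = 1 + 3·t and substitute into x ≡ 5 (mod 13): 3·t ≡ 5 − 1 = 4 (mod 13).
    The inverse of 3 mod 13 is 9 (since 3·9 = 27 = 2·13 + 1), so t ≡ 9·4 = 36 ≡ 10 (mod 13).
    Then x = 1 + 3·10 = 31, valid modulo lcm(3, 13) = 39: x ≡ 31 (mod 39).
  Combine with x ≡ 6 (mod 11): since gcd(39, 11) = 1, we get a unique residue mod 429.
    Write x = 31 + 39·t and substitute into x ≡ 6 (mod 11): 39·t ≡ 6 − 31 = -25 (mod 11).
    Reduce coefficients mod 11: 6·t ≡ 8 (mod 11).
    The inverse of 6 mod 11 is 2 (since 6·2 = 12 = 1·11 + 1), so t ≡ 2·8 = 16 ≡ 5 (mod 11).
    Then x = 31 + 39·5 = 226, valid modulo lcm(39, 11) = 429: x ≡ 226 (mod 429).
Verify: 226 mod 3 = 1 ✓, 226 mod 13 = 5 ✓, 226 mod 11 = 6 ✓.

x ≡ 226 (mod 429).


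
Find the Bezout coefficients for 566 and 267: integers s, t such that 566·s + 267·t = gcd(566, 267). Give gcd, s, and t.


Euclidean algorithm on (566, 267) — divide until remainder is 0:
  566 = 2 · 267 + 32
  267 = 8 · 32 + 11
  32 = 2 · 11 + 10
  11 = 1 · 10 + 1
  10 = 10 · 1 + 0
gcd(566, 267) = 1.
Track Bezout coefficients alongside the remainders: start with r₀ = 566 = a·1 + b·0 (s = 1, t = 0) and r₁ = 267 = a·0 + b·1 (s = 0, t = 1); each new remainder r_{k+1} = r_{k-1} − q_k·r_k inherits s_{k+1} = s_{k-1} − q_k·s_k, t_{k+1} = t_{k-1} − q_k·t_k, so r_k = a·s_k + b·t_k at every step:
  q = 2: r = 32, s = 1 − 2·0 = 1, t = 0 − 2·1 = -2  (check: 566·1 + 267·(-2) = 32)
  q = 8: r = 11, s = 0 − 8·1 = -8, t = 1 − 8·(-2) = 17  (check: 566·(-8) + 267·17 = 11)
  q = 2: r = 10, s = 1 − 2·(-8) = 17, t = -2 − 2·17 = -36  (check: 566·17 + 267·(-36) = 10)
  q = 1: r = 1, s = -8 − 1·17 = -25, t = 17 − 1·(-36) = 53  (check: 566·(-25) + 267·53 = 1)
The row with r = 1 (the gcd) gives the Bezout coefficients s = -25, t = 53.
Result: 566 · (-25) + 267 · (53) = 1.

gcd(566, 267) = 1; s = -25, t = 53 (check: 566·(-25) + 267·53 = 1).


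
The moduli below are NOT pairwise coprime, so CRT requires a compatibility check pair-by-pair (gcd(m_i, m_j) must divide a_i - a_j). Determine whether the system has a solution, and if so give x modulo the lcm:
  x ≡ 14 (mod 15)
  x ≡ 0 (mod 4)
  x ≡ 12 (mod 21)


Moduli 15, 4, 21 are not pairwise coprime, so CRT works modulo lcm(m_i) when all pairwise compatibility conditions hold.
Pairwise compatibility: gcd(m_i, m_j) must divide a_i - a_j for every pair.
Merge one congruence at a time:
  Start: x ≡ 14 (mod 15).
  Combine with x ≡ 0 (mod 4): gcd(15, 4) = 1; 0 - 14 = -14, which IS divisible by 1, so compatible.
    Write x = 14 + 15·t and substitute into x ≡ 0 (mod 4): 15·t ≡ 0 − 14 = -14 (mod 4).
    Reduce coefficients mod 4: 3·t ≡ 2 (mod 4).
    The inverse of 3 mod 4 is 3 (since 3·3 = 9 = 2·4 + 1), so t ≡ 3·2 = 6 ≡ 2 (mod 4).
    Then x = 14 + 15·2 = 44, valid modulo lcm(15, 4) = 60: x ≡ 44 (mod 60).
  Combine with x ≡ 12 (mod 21): gcd(60, 21) = 3, and 12 - 44 = -32 is NOT divisible by 3.
    ⇒ system is inconsistent (no integer solution).

No solution (the system is inconsistent).


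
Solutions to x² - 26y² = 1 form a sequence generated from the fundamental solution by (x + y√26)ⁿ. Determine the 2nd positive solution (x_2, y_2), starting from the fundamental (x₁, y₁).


Step 1: Find the fundamental solution (x₁, y₁) of x² - 26y² = 1.
  Expand √26 as a continued fraction. a₀ = ⌊√26⌋ = 5; iterate m_{k+1} = d_k·a_k − m_k, d_{k+1} = (26 − m_{k+1}²)/d_k, a_{k+1} = ⌊(a₀ + m_{k+1})/d_{k+1}⌋ (starting m₀ = 0, d₀ = 1), with convergents p_k = a_k·p_{k-1} + p_{k-2}, q_k = a_k·q_{k-1} + q_{k-2} (p₋₁ = 1, q₋₁ = 0):
  k = 0: a₀ = 5; p₀/q₀ = 5/1; p₀² − 26·q₀² = 25 − 26 = -1.
  k = 1: m = 5, d = 1, a = ⌊(5 + 5)/1⌋ = 10; p/q = (10·5 + 1)/(10·1 + 0) = 51/10; p² − 26·q² = 2601 − 2600 = 1.
  The first convergent with p² − 26·q² = 1 gives the fundamental solution (x₁, y₁) = (51, 10).
Step 2: Apply the recurrence (x_{n+1}, y_{n+1}) = (x₁x_n + 26y₁y_n, x₁y_n + y₁x_n) repeatedly.
  From (x_1, y_1) = (51, 10): x_2 = 51·51 + 26·10·10 = 5201; y_2 = 51·10 + 10·51 = 1020.
Step 3: Verify x_2² - 26·y_2² = 27050401 - 27050400 = 1 (should be 1). ✓

(x_1, y_1) = (51, 10); (x_2, y_2) = (5201, 1020).


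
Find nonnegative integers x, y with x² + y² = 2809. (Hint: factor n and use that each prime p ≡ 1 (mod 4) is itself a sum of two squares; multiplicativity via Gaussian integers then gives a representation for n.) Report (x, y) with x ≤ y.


Step 1: Factor n = 2809 = 53^2.
Step 2: Check the mod-4 condition on each prime factor: 53 ≡ 1 (mod 4), exponent 2.
All primes ≡ 3 (mod 4) appear to even exponent (or don't appear), so by the two-squares theorem n IS expressible as a sum of two squares.
Step 3: Build a representation. Here n = 53 · 53 is a product of primes ≡ 1 (mod 4). Each prime p ≡ 1 (mod 4) is itself a sum of two squares; find a² by testing p − a² for a perfect square:
  53: 53 − 1² = 52, 53 − 2² = 49 = 7² ⇒ 53 = 2² + 7².
  Combine using the Brahmagupta–Fibonacci identity (a² + b²)(c² + d²) = (ac − bd)² + (ad + bc)² = (ac + bd)² + (ad − bc)²:
  53 · 53 = 2809: from (2² + 7²)(2² + 7²), take (2·2 − 7·7, 2·7 + 7·2) = (4 − 49, 14 + 14) = (-45, 28); dropping signs (only squares matter) gives (45, 28); check 45² + 28² = 2025 + 784 = 2809 ✓.
Step 4: Order so x ≤ y and verify: 28² + 45² = 784 + 2025 = 2809 = n. ✓

n = 2809 = 28² + 45² (one valid representation with x ≤ y).


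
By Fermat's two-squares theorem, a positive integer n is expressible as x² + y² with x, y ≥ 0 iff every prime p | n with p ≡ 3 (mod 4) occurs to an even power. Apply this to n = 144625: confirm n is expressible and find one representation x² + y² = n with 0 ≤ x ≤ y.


Step 1: Factor n = 144625 = 5^3 · 13 · 89.
Step 2: Check the mod-4 condition on each prime factor: 5 ≡ 1 (mod 4), exponent 3; 13 ≡ 1 (mod 4), exponent 1; 89 ≡ 1 (mod 4), exponent 1.
All primes ≡ 3 (mod 4) appear to even exponent (or don't appear), so by the two-squares theorem n IS expressible as a sum of two squares.
Step 3: Build a representation. Group n = k² · m with k = 5 and m = 5 · 13 · 89 = 5785 (a product of primes ≡ 1 (mod 4)); a representation of m scales to one of n via (k·x)² + (k·y)² = k²(x² + y²). Each prime p ≡ 1 (mod 4) is itself a sum of two squares; find a² by testing p − a² for a perfect square:
  5: 5 − 1² = 4 = 2² ⇒ 5 = 1² + 2².
  13: 13 − 1² = 12, 13 − 2² = 9 = 3² ⇒ 13 = 2² + 3².
  89: 89 − 1² = 88, 89 − 2² = 85, 89 − 3² = 80, 89 − 4² = 73, 89 − 5² = 64 = 8² ⇒ 89 = 5² + 8².
  Combine using the Brahmagupta–Fibonacci identity (a² + b²)(c² + d²) = (ac − bd)² + (ad + bc)² = (ac + bd)² + (ad − bc)²:
  5 · 13 = 65: from (1² + 2²)(2² + 3²), take (1·2 − 2·3, 1·3 + 2·2) = (2 − 6, 3 + 4) = (-4, 7); dropping signs (only squares matter) gives (4, 7); check 4² + 7² = 16 + 49 = 65 ✓.
  65 · 89 = 5785: from (4² + 7²)(5² + 8²), take (4·5 − 7·8, 4·8 + 7·5) = (20 − 56, 32 + 35) = (-36, 67); dropping signs (only squares matter) gives (36, 67); check 36² + 67² = 1296 + 4489 = 5785 ✓.
  Scale by k = 5: (5·36, 5·67) = (180, 335).
Step 4: Order so x ≤ y and verify: 180² + 335² = 32400 + 112225 = 144625 = n. ✓

n = 144625 = 180² + 335² (one valid representation with x ≤ y).
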